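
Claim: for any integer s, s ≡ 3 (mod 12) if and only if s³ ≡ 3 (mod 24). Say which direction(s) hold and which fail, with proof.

(←) The residues r modulo 24 with r³ ≡ 3 (mod 24) are exactly {3}, and each is ≡ 3 (mod 12).

(→) This fails: take s = 15. Then 15 ≡ 3 (mod 12), but 15³ = 3375 ≡ 15 (mod 24), not 3.

Not equivalent: only (⇐) holds.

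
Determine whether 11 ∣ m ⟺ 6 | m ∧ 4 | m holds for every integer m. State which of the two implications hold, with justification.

(⇒) fails and (⇐) fails.

(⟹) This fails: take m = 11. Certainly 11 ∣ 11, but 6 ∤ 11.

(⟸) This fails: take m = 12. Both 6 ∣ 12 and 4 ∣ 12, yet 12 is not a multiple of 11 (since 12 = 1·11 + 1), so 11 ∤ 12.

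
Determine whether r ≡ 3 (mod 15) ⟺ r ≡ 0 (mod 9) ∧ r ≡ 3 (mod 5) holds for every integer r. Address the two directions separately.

(⇒) This fails: r = 33 gives 33 ≡ 3 (mod 15) but 33 ≡ 6 (mod 9), so the conjunction on the right does not hold.

(⇐) Conversely, if r ≡ 0 (mod 9) and r ≡ 3 (mod 5), then by the Chinese remainder theorem r ≡ 18 (mod 45). Since 18 ≡ 3 (mod 15) and 15 ∣ 45, we get r ≡ 3 (mod 15).

Only the converse holds.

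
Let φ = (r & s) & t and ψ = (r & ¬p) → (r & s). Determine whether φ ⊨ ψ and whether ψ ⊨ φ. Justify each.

(⇒) holds; (⇐) fails.

[⇒] Assume the antecedent. If p is true, (r & ¬p) → (r & s) reduces to true regardless of the other variables. If p is false, the antecedent forces (p = F, r = T, t = T, s = T), and (r & ¬p) → (r & s) holds there. Either way (r & ¬p) → (r & s) holds.

[⇐] This fails. Under p = F, r = F, t = F, s = F, the left side is false but the right side is true.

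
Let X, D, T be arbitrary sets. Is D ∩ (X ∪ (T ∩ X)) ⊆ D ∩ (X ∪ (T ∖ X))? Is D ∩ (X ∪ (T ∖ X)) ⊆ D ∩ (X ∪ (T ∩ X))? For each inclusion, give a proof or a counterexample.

(⊆) holds; (⊇) fails.

(⟹) Let x ∈ D ∩ (X ∪ (T ∩ X)). Then either x ∈ X ∩ D and x ∉ T; or x ∈ X ∩ D ∩ T. In each case x ∈ D ∩ (X ∪ (T ∖ X)), so D ∩ (X ∪ (T ∩ X)) ⊆ D ∩ (X ∪ (T ∖ X)).

(⟸) This inclusion fails. Take X = ∅, D = {1}, T = {1}; then 1 ∈ D ∩ (X ∪ (T ∖ X)) but 1 ∉ D ∩ (X ∪ (T ∩ X)).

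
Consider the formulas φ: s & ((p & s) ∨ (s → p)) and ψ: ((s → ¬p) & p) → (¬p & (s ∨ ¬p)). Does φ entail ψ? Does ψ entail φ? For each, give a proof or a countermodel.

(⟹) Assume the antecedent. If p is true, the antecedent forces (p = T, s = T), and the consequent holds there. If p is false, the antecedent cannot hold. Either way the consequent holds.

(⟸) This fails. Under p = F, s = F, the left side is false but the right side is true.

Only the forward direction holds.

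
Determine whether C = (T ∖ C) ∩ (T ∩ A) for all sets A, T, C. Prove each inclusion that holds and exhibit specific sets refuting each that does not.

(⊆) This inclusion fails. Take A = ∅, T = ∅, C = {1}; then 1 ∈ C but 1 ∉ (T ∖ C) ∩ (T ∩ A).

(⊇) This inclusion fails. Take A = {1}, T = {1}, C = ∅; then 1 ∈ (T ∖ C) ∩ (T ∩ A) but 1 ∉ C.

(⊆) fails and (⊇) fails.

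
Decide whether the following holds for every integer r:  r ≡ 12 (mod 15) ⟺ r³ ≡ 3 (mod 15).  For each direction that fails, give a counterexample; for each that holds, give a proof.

Equivalent; both directions hold.

(→) Suppose r ≡ 12 (mod 15). Write r = 15j + 12. Then (15j + 12)³ = 3375j³ + 8100j² + 6480j + 1728 = 15(225j³ + 540j² + 432j + 115) + 3, so r³ ≡ 3 (mod 15).

(←) Conversely, suppose r³ ≡ 3 (mod 15). The only residue r in {0, …, 14} with r³ ≡ 3 (mod 15) is r = 12, so r ≡ 12 (mod 15).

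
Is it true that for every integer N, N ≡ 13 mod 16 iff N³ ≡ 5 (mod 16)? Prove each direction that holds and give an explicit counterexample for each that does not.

Forward direction. Suppose N ≡ 13 mod 16. Write N = 16j + 13. Then (16j + 13)³ = 4096j³ + 9984j² + 8112j + 2197 = 16(256j³ + 624j² + 507j + 137) + 5, so N³ ≡ 5 (mod 16).

Converse. Suppose N³ ≡ 5 (mod 16). The only residue r in {0, …, 15} with r³ ≡ 5 (mod 16) is r = 13, so N ≡ 13 (mod 16).

Equivalent; both directions hold.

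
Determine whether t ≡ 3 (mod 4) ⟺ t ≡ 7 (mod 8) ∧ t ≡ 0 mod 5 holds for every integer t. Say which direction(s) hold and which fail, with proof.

The forward direction fails; the converse holds.

[⇒] This fails: t = 3 gives 3 ≡ 3 (mod 4) but 3 ≡ 3 (mod 8), so the conjunction on the right does not hold.

[⇐] Conversely, if t ≡ 7 (mod 8) and t ≡ 0 (mod 5), then by the Chinese remainder theorem t ≡ 15 (mod 40). Since 15 ≡ 3 (mod 4) and 4 ∣ 40, we get t ≡ 3 (mod 4).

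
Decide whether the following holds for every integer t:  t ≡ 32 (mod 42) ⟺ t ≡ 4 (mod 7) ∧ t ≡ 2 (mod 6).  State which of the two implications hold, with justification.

Both directions hold; the statement is true.

[⇐] If t ≡ 4 (mod 7) and t ≡ 2 (mod 6), then by the Chinese remainder theorem t ≡ 32 (mod 42). This is exactly t ≡ 32 (mod 42).

[⇒] Suppose t ≡ 32 (mod 42); write t = 42j + 32. Since 7 ∣ 42, reducing mod 7 gives t ≡ 32 ≡ 4 (mod 7); since 6 ∣ 42, reducing mod 6 gives t ≡ 32 ≡ 2 (mod 6).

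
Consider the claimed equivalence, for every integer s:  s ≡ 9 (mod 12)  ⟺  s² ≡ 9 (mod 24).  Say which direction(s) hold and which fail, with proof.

Only the forward implication holds.

Forward direction. Suppose s ≡ 9 (mod 12). Working modulo 24, s ∈ {9, 21}; for each such r, r² ≡ 9 (mod 24).

Converse. This fails: take s = 3. Then 3² = 9 ≡ 9 (mod 24), yet 3 ≡ 3 (mod 12), not 9.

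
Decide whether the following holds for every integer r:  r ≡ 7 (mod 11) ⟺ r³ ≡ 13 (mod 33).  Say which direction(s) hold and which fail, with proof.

(⇒) This fails: take r = 18. Then 18 ≡ 7 (mod 11), but 18³ = 5832 ≡ 24 (mod 33), not 13.

(⇐) Conversely, the residues r modulo 33 with r³ ≡ 13 (mod 33) are exactly {7}, and each is ≡ 7 (mod 11).

Only the reverse direction holds.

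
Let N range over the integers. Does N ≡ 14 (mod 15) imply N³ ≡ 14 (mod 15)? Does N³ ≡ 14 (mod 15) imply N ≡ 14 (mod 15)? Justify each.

(⟹) Suppose N ≡ 14 (mod 15). Write N = 15j + 14. Then (15j + 14)³ = 3375j³ + 9450j² + 8820j + 2744 = 15(225j³ + 630j² + 588j + 182) + 14, so N³ ≡ 14 (mod 15).

(⟸) Conversely, suppose N³ ≡ 14 (mod 15). The only residue r in {0, …, 14} with r³ ≡ 14 (mod 15) is r = 14, so N ≡ 14 (mod 15).

Both directions hold.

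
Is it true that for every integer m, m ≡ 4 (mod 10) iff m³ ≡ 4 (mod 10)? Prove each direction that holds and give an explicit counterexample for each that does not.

(⇒) Suppose m ≡ 4 (mod 10). Write m = 10j + 4. Then (10j + 4)³ = 1000j³ + 1200j² + 480j + 64 = 10(100j³ + 120j² + 48j + 6) + 4, so m³ ≡ 4 (mod 10).

(⇐) For the converse, argue contrapositively. If m ≢ 4 (mod 10), then m is congruent to one of 0, 1, 2, 3, 5, 6, 7, 8, 9 modulo 10, and these give m³ ≡ 0, 1, 8, 7, 5, 6, 3, 2, 9 respectively — never 4.

Both implications hold.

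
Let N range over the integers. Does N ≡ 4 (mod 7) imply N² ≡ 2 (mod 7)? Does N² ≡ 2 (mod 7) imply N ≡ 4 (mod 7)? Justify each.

[⇒] Suppose N ≡ 4 (mod 7). Write N = 7j + 4. Then (7j + 4)² = 49j² + 56j + 16 = 7(7j² + 8j + 2) + 2, so N² ≡ 2 (mod 7).

[⇐] This fails: take N = 3. Then 3² = 9 ≡ 2 (mod 7), yet 3 ≡ 3 (mod 7), not 4.

Not equivalent: only (⇒) holds.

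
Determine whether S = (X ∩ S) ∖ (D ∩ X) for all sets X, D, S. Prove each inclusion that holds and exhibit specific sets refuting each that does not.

(⊆) fails; (⊇) holds.

(⟹) This inclusion fails. Take X = ∅, D = ∅, S = {1}; then 1 ∈ S but 1 ∉ (X ∩ S) ∖ (D ∩ X).

(⟸) Let x ∈ (X ∩ S) ∖ (D ∩ X). Then x ∈ X ∩ S and x ∉ D, from which x ∈ S.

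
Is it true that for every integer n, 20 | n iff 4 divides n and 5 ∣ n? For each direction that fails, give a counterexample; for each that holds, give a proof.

(⇒) If 20 ∣ n, write n = 20q. Since 20 = 5·4, n = 4·(5q), so 4 ∣ n; and since 20 = 4·5, n = 5·(4q), so 5 ∣ n.

(⇐) Suppose 4 ∣ n and 5 ∣ n. Any common multiple of 4 and 5 is a multiple of their lcm; here gcd(4, 5) = 1, so lcm(4, 5) = 4·5 = 20, so 20 ∣ n.

Both implications hold.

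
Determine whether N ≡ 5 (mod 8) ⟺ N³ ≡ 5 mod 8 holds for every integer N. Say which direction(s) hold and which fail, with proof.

Both directions hold; the statement is true.

(←) For the converse, argue contrapositively. If N ≢ 5 (mod 8), then N is congruent to one of 0, 1, 2, 3, 4, 6, 7 modulo 8, and these give N³ ≡ 0, 1, 0, 3, 0, 0, 7 respectively — never 5.

(→) Suppose N ≡ 5 (mod 8). Write N = 8j + 5. Then (8j + 5)³ = 512j³ + 960j² + 600j + 125 = 8(64j³ + 120j² + 75j + 15) + 5, so N³ ≡ 5 (mod 8).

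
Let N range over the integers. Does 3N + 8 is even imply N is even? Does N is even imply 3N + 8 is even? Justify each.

Both implications hold.

Forward direction. Suppose 3N + 8 is even. Since 3 is odd, 3N and N have the same parity, so 3N + 8 ≡ N + 8 (mod 2). As 8 is even, 3N + 8 is even exactly when N is even. Thus N is even.

Converse. Suppose N is even; write N = 2j. Then 3N + 8 = 3·(2j) + 8 = 2·3j + 8, which is even.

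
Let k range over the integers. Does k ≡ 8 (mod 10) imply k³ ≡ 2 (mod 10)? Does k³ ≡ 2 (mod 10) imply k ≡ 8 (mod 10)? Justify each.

Both directions hold.

Forward direction. Suppose k ≡ 8 (mod 10). Write k = 10j + 8. Then (10j + 8)³ = 1000j³ + 2400j² + 1920j + 512 = 10(100j³ + 240j² + 192j + 51) + 2, so k³ ≡ 2 (mod 10).

Converse. Suppose k³ ≡ 2 (mod 10). The only residue r in {0, …, 9} with r³ ≡ 2 (mod 10) is r = 8, so k ≡ 8 (mod 10).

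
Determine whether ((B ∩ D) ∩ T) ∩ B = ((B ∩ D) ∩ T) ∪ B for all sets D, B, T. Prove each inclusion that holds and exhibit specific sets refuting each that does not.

Only the forward inclusion holds.

(⊆) Let x ∈ ((B ∩ D) ∩ T) ∩ B. Then x ∈ D ∩ B ∩ T, from which x ∈ ((B ∩ D) ∩ T) ∪ B.

(⊇) This inclusion fails. Take D = ∅, B = {1}, T = ∅; then 1 ∈ ((B ∩ D) ∩ T) ∪ B but 1 ∉ ((B ∩ D) ∩ T) ∩ B.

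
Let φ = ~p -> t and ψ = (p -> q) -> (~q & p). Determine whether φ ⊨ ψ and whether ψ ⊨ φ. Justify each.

[⇒] This fails. Under p = F, t = T, q = F, the left side is true but the right side is false.

[⇐] Assume the antecedent. If p is true, ~p -> t reduces to true regardless of the other variables. If p is false, the antecedent cannot hold. Either way ~p -> t holds.

(⇒) fails; (⇐) holds.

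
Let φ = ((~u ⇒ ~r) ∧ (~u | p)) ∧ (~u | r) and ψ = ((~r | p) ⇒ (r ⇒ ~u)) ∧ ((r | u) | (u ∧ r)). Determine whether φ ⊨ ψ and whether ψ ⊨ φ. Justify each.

Forward direction. This fails. Under u = F, p = F, r = F, the left side is true but the right side is false.

Converse. This fails. Under u = T, p = F, r = F, the left side is false but the right side is true.

Both directions fail.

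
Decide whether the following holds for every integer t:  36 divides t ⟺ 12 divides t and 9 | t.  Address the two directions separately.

[⇒] If 36 ∣ t, write t = 36q. Since 36 = 3·12, t = 12·(3q), so 12 ∣ t; and since 36 = 4·9, t = 9·(4q), so 9 ∣ t.

[⇐] Suppose 12 ∣ t and 9 ∣ t. Any common multiple of 12 and 9 is a multiple of their lcm; here lcm(12, 9) = 12·9/gcd(12, 9) = 108/3 = 36, so 36 ∣ t.

Both implications hold.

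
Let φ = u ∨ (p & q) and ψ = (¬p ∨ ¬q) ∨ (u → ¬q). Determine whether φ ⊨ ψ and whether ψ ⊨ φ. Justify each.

(⟹) This fails. Under p = T, q = T, u = T, the left side is true but the right side is false.

(⟸) This fails. Under p = F, q = F, u = F, the left side is false but the right side is true.

Both directions fail.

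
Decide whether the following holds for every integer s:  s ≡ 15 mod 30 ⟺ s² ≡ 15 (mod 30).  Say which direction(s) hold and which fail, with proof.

Equivalent; both directions hold.

(→) Suppose s ≡ 15 mod 30. Write s = 30j + 15. Then (30j + 15)² = 900j² + 900j + 225 = 30(30j² + 30j + 7) + 15, so s² ≡ 15 (mod 30).

(←) Conversely, suppose s² ≡ 15 (mod 30). The only residue r in {0, …, 29} with r² ≡ 15 (mod 30) is r = 15, so s ≡ 15 (mod 30).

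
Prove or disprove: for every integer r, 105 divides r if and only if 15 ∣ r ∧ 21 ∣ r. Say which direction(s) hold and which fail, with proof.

Both directions hold; the statement is true.

(⟹) If 105 ∣ r, write r = 105q. Since 105 = 7·15, r = 15·(7q), so 15 ∣ r; and since 105 = 5·21, r = 21·(5q), so 21 ∣ r.

(⟸) Suppose 15 ∣ r and 21 ∣ r. Any common multiple of 15 and 21 is a multiple of their lcm; here lcm(15, 21) = 15·21/gcd(15, 21) = 315/3 = 105, so 105 ∣ r.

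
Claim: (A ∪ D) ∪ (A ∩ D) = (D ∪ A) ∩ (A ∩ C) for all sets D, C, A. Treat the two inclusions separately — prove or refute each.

(⊆) fails; (⊇) holds.

(⊆) This inclusion fails. Take D = {1}, C = ∅, A = ∅; then 1 ∈ (A ∪ D) ∪ (A ∩ D) but 1 ∉ (D ∪ A) ∩ (A ∩ C).

(⊇) Let x ∈ (D ∪ A) ∩ (A ∩ C). Then either x ∈ C ∩ A and x ∉ D; or x ∈ D ∩ C ∩ A. In each case x ∈ (A ∪ D) ∪ (A ∩ D), so (D ∪ A) ∩ (A ∩ C) ⊆ (A ∪ D) ∪ (A ∩ D).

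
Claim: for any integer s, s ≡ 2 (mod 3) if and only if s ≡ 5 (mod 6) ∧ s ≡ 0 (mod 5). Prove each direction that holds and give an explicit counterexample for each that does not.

Forward direction. This fails: s = 2 gives 2 ≡ 2 (mod 3) but 2 ≡ 2 (mod 6), so the conjunction on the right does not hold.

Converse. If s ≡ 5 (mod 6) and s ≡ 0 (mod 5), then by the Chinese remainder theorem s ≡ 5 (mod 30). Since 5 ≡ 2 (mod 3) and 3 ∣ 30, we get s ≡ 2 (mod 3).

Only the converse holds.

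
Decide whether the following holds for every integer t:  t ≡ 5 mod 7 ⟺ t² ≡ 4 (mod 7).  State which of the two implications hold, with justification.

Converse. This fails: take t = 2. Then 2² = 4 ≡ 4 (mod 7), yet 2 ≡ 2 (mod 7), not 5.

Forward direction. Suppose t ≡ 5 mod 7. Write t = 7j + 5. Then (7j + 5)² = 49j² + 70j + 25 = 7(7j² + 10j + 3) + 4, so t² ≡ 4 (mod 7).

Only the forward direction holds.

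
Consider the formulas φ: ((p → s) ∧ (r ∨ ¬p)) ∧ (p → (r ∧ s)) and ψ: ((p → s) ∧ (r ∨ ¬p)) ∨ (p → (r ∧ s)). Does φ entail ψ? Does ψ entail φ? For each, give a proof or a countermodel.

[⇒] Assume the antecedent. If p is true, the antecedent forces (r = T, p = T, s = T), and the consequent holds there. If p is false, the consequent reduces to true regardless of the other variables. Either way the consequent holds.

[⇐] Assume the antecedent. If p is true, the antecedent forces (r = T, p = T, s = T), and the consequent holds there. If p is false, the consequent reduces to true regardless of the other variables. Either way the consequent holds.

The biconditional holds.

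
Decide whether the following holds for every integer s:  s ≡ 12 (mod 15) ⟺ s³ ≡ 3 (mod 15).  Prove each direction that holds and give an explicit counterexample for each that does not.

[⇒] Suppose s ≡ 12 (mod 15). Write s = 15j + 12. Then (15j + 12)³ = 3375j³ + 8100j² + 6480j + 1728 = 15(225j³ + 540j² + 432j + 115) + 3, so s³ ≡ 3 (mod 15).

[⇐] Conversely, suppose s³ ≡ 3 (mod 15). The only residue r in {0, …, 14} with r³ ≡ 3 (mod 15) is r = 12, so s ≡ 12 (mod 15).

Equivalent; both directions hold.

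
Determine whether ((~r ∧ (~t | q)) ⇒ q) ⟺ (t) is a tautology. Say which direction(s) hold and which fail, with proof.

(⟸) Assume the antecedent. If r is true, (~r ∧ (~t | q)) ⇒ q reduces to true regardless of the other variables. If r is false, the antecedent forces (r = F, q = F, t = T) or (r = F, q = T, t = T), and (~r ∧ (~t | q)) ⇒ q holds there. Either way (~r ∧ (~t | q)) ⇒ q holds.

(⟹) This fails. Under r = T, q = F, t = F, the left side is true but the right side is false.

Only the converse holds.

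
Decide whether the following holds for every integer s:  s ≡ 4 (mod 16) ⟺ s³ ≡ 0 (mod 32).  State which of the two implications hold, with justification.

(⇒) Suppose s ≡ 4 (mod 16). Working modulo 32, s ∈ {4, 20}; for each such r, r³ ≡ 0 (mod 32).

(⇐) This fails: take s = 0. Then 0³ = 0 ≡ 0 (mod 32), yet 0 ≡ 0 (mod 16), not 4.

Only the forward direction holds.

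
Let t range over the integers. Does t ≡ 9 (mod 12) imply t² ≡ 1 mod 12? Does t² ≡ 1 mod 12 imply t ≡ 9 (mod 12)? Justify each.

Neither direction holds.

(⟹) This fails: take t = 9. Then 9 ≡ 9 (mod 12), but 9² = 81 ≡ 9 (mod 12), not 1.

(⟸) This fails: take t = 1. Then 1² = 1 ≡ 1 (mod 12), yet 1 ≡ 1 (mod 12), not 9.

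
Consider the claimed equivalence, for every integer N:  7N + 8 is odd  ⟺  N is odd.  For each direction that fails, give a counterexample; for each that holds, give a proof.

Both directions hold; the statement is true.

(⟸) Suppose N is odd; write N = 2j + 1. Then 7N + 8 = 7·(2j + 1) + 8 = 2·7j + 15, which is odd.

(⟹) Suppose 7N + 8 is odd. Since 7 is odd, 7N and N have the same parity, so 7N + 8 ≡ N + 8 (mod 2). As 8 is even, 7N + 8 is odd exactly when N is odd. Thus N is odd.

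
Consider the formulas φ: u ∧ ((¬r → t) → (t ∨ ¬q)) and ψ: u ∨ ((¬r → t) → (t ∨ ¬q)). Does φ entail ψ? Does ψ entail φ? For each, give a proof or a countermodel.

Not equivalent: only (⇒) holds.

(⇐) This fails. Under q = F, t = F, u = F, r = F, the left side is false but the right side is true.

(⇒) Assume the antecedent. If u is true, u ∨ ((¬r → t) → (t ∨ ¬q)) reduces to true regardless of the other variables. If u is false, the antecedent cannot hold. Either way u ∨ ((¬r → t) → (t ∨ ¬q)) holds.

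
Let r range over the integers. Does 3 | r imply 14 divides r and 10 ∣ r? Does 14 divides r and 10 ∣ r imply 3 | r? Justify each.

Forward direction. This fails: take r = 3. Certainly 3 ∣ 3, but 14 ∤ 3.

Converse. This fails: take r = 70. Both 14 ∣ 70 and 10 ∣ 70, yet 70 is not a multiple of 3 (since 70 = 23·3 + 1), so 3 ∤ 70.

Neither implication holds.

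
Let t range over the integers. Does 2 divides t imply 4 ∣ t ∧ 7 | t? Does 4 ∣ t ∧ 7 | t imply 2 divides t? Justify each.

[⇐] Suppose 4 ∣ t and 7 ∣ t. Any common multiple of 4 and 7 is a multiple of their lcm; here gcd(4, 7) = 1, so lcm(4, 7) = 4·7 = 28, so 28 ∣ t. Since 2 ∣ 28, it follows that 2 ∣ t.

[⇒] This fails: take t = 2. Certainly 2 ∣ 2, but 4 ∤ 2.

Only the reverse direction holds.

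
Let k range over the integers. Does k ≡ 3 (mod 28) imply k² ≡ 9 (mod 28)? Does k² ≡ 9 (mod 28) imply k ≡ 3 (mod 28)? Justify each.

[⇐] This fails: take k = 11. Then 11² = 121 ≡ 9 (mod 28), yet 11 ≡ 11 (mod 28), not 3.

[⇒] Suppose k ≡ 3 (mod 28). Write k = 28j + 3. Then (28j + 3)² = 784j² + 168j + 9 = 28(28j² + 6j) + 9, so k² ≡ 9 (mod 28).

The forward direction holds; the converse fails.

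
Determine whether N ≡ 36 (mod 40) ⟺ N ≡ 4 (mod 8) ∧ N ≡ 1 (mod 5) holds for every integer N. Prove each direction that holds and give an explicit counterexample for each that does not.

(→) Suppose N ≡ 36 (mod 40); write N = 40j + 36. Since 8 ∣ 40, reducing mod 8 gives N ≡ 36 ≡ 4 (mod 8); since 5 ∣ 40, reducing mod 5 gives N ≡ 36 ≡ 1 (mod 5).

(←) Conversely, if N ≡ 4 (mod 8) and N ≡ 1 (mod 5), then by the Chinese remainder theorem N ≡ 36 (mod 40). This is exactly N ≡ 36 (mod 40).

Both directions hold; the statement is true.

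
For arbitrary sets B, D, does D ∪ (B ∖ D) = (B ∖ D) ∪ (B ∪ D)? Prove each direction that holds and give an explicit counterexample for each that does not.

Both inclusions hold.

Forward inclusion. Let x ∈ D ∪ (B ∖ D). Then either x ∈ B and x ∉ D; or x ∈ D and x ∉ B; or x ∈ B ∩ D. In each case x ∈ (B ∖ D) ∪ (B ∪ D), so D ∪ (B ∖ D) ⊆ (B ∖ D) ∪ (B ∪ D).

Reverse inclusion. Let x ∈ (B ∖ D) ∪ (B ∪ D). Then either x ∈ B and x ∉ D; or x ∈ D and x ∉ B; or x ∈ B ∩ D. In each case x ∈ D ∪ (B ∖ D), so (B ∖ D) ∪ (B ∪ D) ⊆ D ∪ (B ∖ D).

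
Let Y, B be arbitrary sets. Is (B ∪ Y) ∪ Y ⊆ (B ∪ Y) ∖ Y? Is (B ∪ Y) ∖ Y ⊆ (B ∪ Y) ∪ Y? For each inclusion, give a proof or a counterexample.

Forward inclusion. This inclusion fails. Take Y = {1}, B = ∅; then 1 ∈ (B ∪ Y) ∪ Y but 1 ∉ (B ∪ Y) ∖ Y.

Reverse inclusion. Let x ∈ (B ∪ Y) ∖ Y. Then x ∈ B and x ∉ Y, from which x ∈ (B ∪ Y) ∪ Y.

Only the reverse inclusion holds.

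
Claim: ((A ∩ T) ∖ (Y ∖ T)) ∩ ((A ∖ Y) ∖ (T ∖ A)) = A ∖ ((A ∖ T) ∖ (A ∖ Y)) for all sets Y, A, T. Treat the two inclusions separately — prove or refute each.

(⊆) Let x ∈ ((A ∩ T) ∖ (Y ∖ T)) ∩ ((A ∖ Y) ∖ (T ∖ A)). Then x ∈ A ∩ T and x ∉ Y, from which x ∈ A ∖ ((A ∖ T) ∖ (A ∖ Y)).

(⊇) This inclusion fails. Take Y = ∅, A = {1}, T = ∅; then 1 ∈ A ∖ ((A ∖ T) ∖ (A ∖ Y)) but 1 ∉ ((A ∩ T) ∖ (Y ∖ T)) ∩ ((A ∖ Y) ∖ (T ∖ A)).

(⊆) holds; (⊇) fails.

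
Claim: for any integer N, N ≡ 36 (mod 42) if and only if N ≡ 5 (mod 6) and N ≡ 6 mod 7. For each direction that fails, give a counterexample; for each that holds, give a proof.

Both directions fail.

[⇒] This fails: N = 36 gives 36 ≡ 36 (mod 42) but 36 ≡ 0 (mod 6), so the conjunction on the right does not hold.

[⇐] This fails: N = 41 satisfies both congruences on the right (41 ≡ 5 mod 6 and 41 ≡ 6 mod 7) yet 41 ≡ 41 (mod 42), not 36.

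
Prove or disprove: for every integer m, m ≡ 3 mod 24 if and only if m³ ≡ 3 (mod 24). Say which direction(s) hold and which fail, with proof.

(←) Suppose m³ ≡ 3 (mod 24). The only residue r in {0, …, 23} with r³ ≡ 3 (mod 24) is r = 3, so m ≡ 3 (mod 24).

(→) Suppose m ≡ 3 mod 24. Write m = 24j + 3. Then (24j + 3)³ = 13824j³ + 5184j² + 648j + 27 = 24(576j³ + 216j² + 27j + 1) + 3, so m³ ≡ 3 (mod 24).

Both directions hold.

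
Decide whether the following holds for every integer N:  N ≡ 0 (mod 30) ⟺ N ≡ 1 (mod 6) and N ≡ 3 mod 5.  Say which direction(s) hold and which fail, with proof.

Neither implication holds.

[⇒] This fails: N = 0 gives 0 ≡ 0 (mod 30) but 0 ≡ 0 (mod 6), so the conjunction on the right does not hold.

[⇐] This fails: N = 13 satisfies both congruences on the right (13 ≡ 1 mod 6 and 13 ≡ 3 mod 5) yet 13 ≡ 13 (mod 30), not 0.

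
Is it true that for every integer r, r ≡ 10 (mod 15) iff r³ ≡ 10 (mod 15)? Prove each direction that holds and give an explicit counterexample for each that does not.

(⟹) Suppose r ≡ 10 (mod 15). Write r = 15j + 10. Then (15j + 10)³ = 3375j³ + 6750j² + 4500j + 1000 = 15(225j³ + 450j² + 300j + 66) + 10, so r³ ≡ 10 (mod 15).

(⟸) Conversely, suppose r³ ≡ 10 (mod 15). The only residue r in {0, …, 14} with r³ ≡ 10 (mod 15) is r = 10, so r ≡ 10 (mod 15).

Both directions hold; the statement is true.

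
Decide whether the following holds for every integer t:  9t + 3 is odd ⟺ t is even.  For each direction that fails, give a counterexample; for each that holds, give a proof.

(⟹) Suppose 9t + 3 is odd. Since 9 is odd, 9t and t have the same parity, so 9t + 3 ≡ t + 3 (mod 2). As 3 is odd, 9t + 3 is odd exactly when t is even. Thus t is even.

(⟸) Conversely, suppose t is even; write t = 2j. Then 9t + 3 = 9·(2j) + 3 = 2·9j + 3, which is odd.

Equivalent; both directions hold.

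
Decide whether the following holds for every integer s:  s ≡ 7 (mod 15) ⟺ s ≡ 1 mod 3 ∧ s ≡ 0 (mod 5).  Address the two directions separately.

Neither implication holds.

(→) This fails: s = 7 gives 7 ≡ 7 (mod 15) but 7 ≡ 2 (mod 5), so the conjunction on the right does not hold.

(←) This fails: s = 10 satisfies both congruences on the right (10 ≡ 1 mod 3 and 10 ≡ 0 mod 5) yet 10 ≡ 10 (mod 15), not 7.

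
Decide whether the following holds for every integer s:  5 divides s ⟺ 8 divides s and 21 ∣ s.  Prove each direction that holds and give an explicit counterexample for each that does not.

(⟹) This fails: take s = 5. Certainly 5 ∣ 5, but 8 ∤ 5.

(⟸) This fails: take s = 168. Both 8 ∣ 168 and 21 ∣ 168, yet 168 is not a multiple of 5 (since 168 = 33·5 + 3), so 5 ∤ 168.

Neither implication holds.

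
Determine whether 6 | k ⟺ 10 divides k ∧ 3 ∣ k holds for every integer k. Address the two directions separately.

Only the reverse direction holds.

(→) This fails: take k = 6. Certainly 6 ∣ 6, but 10 ∤ 6.

(←) Suppose 10 ∣ k and 3 ∣ k. Any common multiple of 10 and 3 is a multiple of their lcm; here gcd(10, 3) = 1, so lcm(10, 3) = 10·3 = 30, so 30 ∣ k. Since 6 ∣ 30, it follows that 6 ∣ k.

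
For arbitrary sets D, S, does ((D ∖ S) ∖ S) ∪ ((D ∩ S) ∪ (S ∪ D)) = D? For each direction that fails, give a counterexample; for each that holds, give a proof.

(⟸) Let x ∈ D. Then either x ∈ D and x ∉ S; or x ∈ D ∩ S. In each case x ∈ ((D ∖ S) ∖ S) ∪ ((D ∩ S) ∪ (S ∪ D)), so D ⊆ ((D ∖ S) ∖ S) ∪ ((D ∩ S) ∪ (S ∪ D)).

(⟹) This inclusion fails. Take D = ∅, S = {1}; then 1 ∈ ((D ∖ S) ∖ S) ∪ ((D ∩ S) ∪ (S ∪ D)) but 1 ∉ D.

(⊆) fails; (⊇) holds.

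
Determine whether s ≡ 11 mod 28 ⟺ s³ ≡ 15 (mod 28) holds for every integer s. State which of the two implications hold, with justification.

(⇒) Suppose s ≡ 11 mod 28. Write s = 28j + 11. Then (28j + 11)³ = 21952j³ + 25872j² + 10164j + 1331 = 28(784j³ + 924j² + 363j + 47) + 15, so s³ ≡ 15 (mod 28).

(⇐) This fails: take s = 15. Then 15³ = 3375 ≡ 15 (mod 28), yet 15 ≡ 15 (mod 28), not 11.

Only the forward direction holds.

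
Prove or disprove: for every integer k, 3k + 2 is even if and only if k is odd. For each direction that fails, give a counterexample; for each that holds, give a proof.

Both directions fail.

(→) This fails: k = 0 gives 3k + 2 = 2, which is even, but 0 is even, not odd.

(←) This also fails: k = 7 is odd, but 3k + 2 = 23 is odd, not even.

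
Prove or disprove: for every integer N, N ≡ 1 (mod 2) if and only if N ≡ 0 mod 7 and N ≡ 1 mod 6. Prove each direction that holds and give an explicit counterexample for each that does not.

[⇐] If N ≡ 0 (mod 7) and N ≡ 1 (mod 6), then by the Chinese remainder theorem N ≡ 7 (mod 42). Since 7 ≡ 1 (mod 2) and 2 ∣ 42, we get N ≡ 1 (mod 2).

[⇒] This fails: N = 1 gives 1 ≡ 1 (mod 2) but 1 ≡ 1 (mod 7), so the conjunction on the right does not hold.

(⇒) fails; (⇐) holds.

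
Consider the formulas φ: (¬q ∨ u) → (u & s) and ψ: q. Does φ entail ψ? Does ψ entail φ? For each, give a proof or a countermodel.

(⇒) fails and (⇐) fails.

(⟹) This fails. Under s = T, u = T, q = F, the left side is true but the right side is false.

(⟸) This fails. Under s = F, u = T, q = T, the left side is false but the right side is true.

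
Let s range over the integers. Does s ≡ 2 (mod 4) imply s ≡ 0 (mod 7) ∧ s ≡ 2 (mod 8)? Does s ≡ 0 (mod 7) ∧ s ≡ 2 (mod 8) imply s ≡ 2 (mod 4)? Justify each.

Not equivalent: only (⇐) holds.

(⟹) This fails: s = 2 gives 2 ≡ 2 (mod 4) but 2 ≡ 2 (mod 7), so the conjunction on the right does not hold.

(⟸) Conversely, if s ≡ 0 (mod 7) and s ≡ 2 (mod 8), then by the Chinese remainder theorem s ≡ 42 (mod 56). Since 42 ≡ 2 (mod 4) and 4 ∣ 56, we get s ≡ 2 (mod 4).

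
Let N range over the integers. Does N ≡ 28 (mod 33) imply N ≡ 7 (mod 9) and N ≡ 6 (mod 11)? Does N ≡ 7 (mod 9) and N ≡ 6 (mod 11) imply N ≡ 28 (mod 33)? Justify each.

Converse. If N ≡ 7 (mod 9) and N ≡ 6 (mod 11), then by the Chinese remainder theorem N ≡ 61 (mod 99). Since 61 ≡ 28 (mod 33) and 33 ∣ 99, we get N ≡ 28 (mod 33).

Forward direction. This fails: N = 28 gives 28 ≡ 28 (mod 33) but 28 ≡ 1 (mod 9), so the conjunction on the right does not hold.

(⇒) fails; (⇐) holds.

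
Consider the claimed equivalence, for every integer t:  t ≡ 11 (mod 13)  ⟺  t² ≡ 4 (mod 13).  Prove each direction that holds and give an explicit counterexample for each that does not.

Forward direction. Suppose t ≡ 11 (mod 13). Write t = 13j + 11. Then (13j + 11)² = 169j² + 286j + 121 = 13(13j² + 22j + 9) + 4, so t² ≡ 4 (mod 13).

Converse. This fails: take t = 2. Then 2² = 4 ≡ 4 (mod 13), yet 2 ≡ 2 (mod 13), not 11.

Only the forward direction holds.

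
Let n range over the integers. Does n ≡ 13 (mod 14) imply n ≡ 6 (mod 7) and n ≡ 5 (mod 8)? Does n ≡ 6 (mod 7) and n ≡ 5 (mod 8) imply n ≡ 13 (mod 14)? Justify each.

Only the reverse direction holds.

(⇒) This fails: n = 41 gives 41 ≡ 13 (mod 14) but 41 ≡ 1 (mod 8), so the conjunction on the right does not hold.

(⇐) Conversely, if n ≡ 6 (mod 7) and n ≡ 5 (mod 8), then by the Chinese remainder theorem n ≡ 13 (mod 56). Since 13 ≡ 13 (mod 14) and 14 ∣ 56, we get n ≡ 13 (mod 14).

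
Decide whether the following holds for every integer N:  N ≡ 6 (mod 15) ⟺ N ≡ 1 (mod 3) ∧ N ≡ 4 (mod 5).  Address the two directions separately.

Both directions fail.

[⇒] This fails: N = 6 gives 6 ≡ 6 (mod 15) but 6 ≡ 0 (mod 3), so the conjunction on the right does not hold.

[⇐] This fails: N = 4 satisfies both congruences on the right (4 ≡ 1 mod 3 and 4 ≡ 4 mod 5) yet 4 ≡ 4 (mod 15), not 6.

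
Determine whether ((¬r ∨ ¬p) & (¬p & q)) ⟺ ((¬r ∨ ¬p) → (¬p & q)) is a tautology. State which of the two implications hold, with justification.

Forward direction. Assume the antecedent. If p is true, the antecedent cannot hold. If p is false, the antecedent forces (p = F, r = F, q = T) or (p = F, r = T, q = T), and (¬r ∨ ¬p) → (¬p & q) holds there. Either way (¬r ∨ ¬p) → (¬p & q) holds.

Converse. This fails. Under p = T, r = T, q = F, the left side is false but the right side is true.

The forward direction holds; the converse fails.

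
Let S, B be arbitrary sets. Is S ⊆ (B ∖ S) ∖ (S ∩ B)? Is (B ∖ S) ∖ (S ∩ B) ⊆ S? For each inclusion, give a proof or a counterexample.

Neither inclusion holds.

Forward inclusion. This inclusion fails. Take S = {1}, B = ∅; then 1 ∈ S but 1 ∉ (B ∖ S) ∖ (S ∩ B).

Reverse inclusion. This inclusion fails. Take S = ∅, B = {1}; then 1 ∈ (B ∖ S) ∖ (S ∩ B) but 1 ∉ S.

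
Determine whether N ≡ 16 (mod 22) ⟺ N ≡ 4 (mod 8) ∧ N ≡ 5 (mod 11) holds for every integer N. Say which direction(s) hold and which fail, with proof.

(⇐) If N ≡ 4 (mod 8) and N ≡ 5 (mod 11), then by the Chinese remainder theorem N ≡ 60 (mod 88). Since 60 ≡ 16 (mod 22) and 22 ∣ 88, we get N ≡ 16 (mod 22).

(⇒) This fails: N = 16 gives 16 ≡ 16 (mod 22) but 16 ≡ 0 (mod 8), so the conjunction on the right does not hold.

Not equivalent: only (⇐) holds.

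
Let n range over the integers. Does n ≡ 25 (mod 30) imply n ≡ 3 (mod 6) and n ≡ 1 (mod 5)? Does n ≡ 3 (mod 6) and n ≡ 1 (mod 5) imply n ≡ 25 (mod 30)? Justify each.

Neither direction holds.

(→) This fails: n = 25 gives 25 ≡ 25 (mod 30) but 25 ≡ 1 (mod 6), so the conjunction on the right does not hold.

(←) This fails: n = 21 satisfies both congruences on the right (21 ≡ 3 mod 6 and 21 ≡ 1 mod 5) yet 21 ≡ 21 (mod 30), not 25.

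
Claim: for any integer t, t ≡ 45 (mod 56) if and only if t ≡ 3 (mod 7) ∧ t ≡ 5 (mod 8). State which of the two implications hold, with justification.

Equivalent; both directions hold.

(→) Suppose t ≡ 45 (mod 56); write t = 56j + 45. Since 7 ∣ 56, reducing mod 7 gives t ≡ 45 ≡ 3 (mod 7); since 8 ∣ 56, reducing mod 8 gives t ≡ 45 ≡ 5 (mod 8).

(←) Conversely, if t ≡ 3 (mod 7) and t ≡ 5 (mod 8), then by the Chinese remainder theorem t ≡ 45 (mod 56). This is exactly t ≡ 45 (mod 56).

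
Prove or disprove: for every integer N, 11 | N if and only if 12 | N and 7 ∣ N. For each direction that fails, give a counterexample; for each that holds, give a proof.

(⇒) fails and (⇐) fails.

(⟹) This fails: take N = 11. Certainly 11 ∣ 11, but 12 ∤ 11.

(⟸) This fails: take N = 84. Both 12 ∣ 84 and 7 ∣ 84, yet 84 is not a multiple of 11 (since 84 = 7·11 + 7), so 11 ∤ 84.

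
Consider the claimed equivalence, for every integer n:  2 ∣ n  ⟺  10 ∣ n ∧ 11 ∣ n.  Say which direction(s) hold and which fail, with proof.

Converse. Suppose 10 ∣ n and 11 ∣ n. Any common multiple of 10 and 11 is a multiple of their lcm; here gcd(10, 11) = 1, so lcm(10, 11) = 10·11 = 110, so 110 ∣ n. Since 2 ∣ 110, it follows that 2 ∣ n.

Forward direction. This fails: take n = 2. Certainly 2 ∣ 2, but 10 ∤ 2.

Only the reverse direction holds.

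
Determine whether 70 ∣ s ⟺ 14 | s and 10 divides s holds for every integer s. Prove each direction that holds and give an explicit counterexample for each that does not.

Both implications hold.

(→) If 70 ∣ s, write s = 70q. Since 70 = 5·14, s = 14·(5q), so 14 ∣ s; and since 70 = 7·10, s = 10·(7q), so 10 ∣ s.

(←) Suppose 14 ∣ s and 10 ∣ s. Any common multiple of 14 and 10 is a multiple of their lcm; here lcm(14, 10) = 14·10/gcd(14, 10) = 140/2 = 70, so 70 ∣ s.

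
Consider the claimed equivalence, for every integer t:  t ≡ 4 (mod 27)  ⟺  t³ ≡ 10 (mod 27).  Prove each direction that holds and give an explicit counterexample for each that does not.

Not equivalent: only (⇒) holds.

(⟹) Suppose t ≡ 4 (mod 27). Write t = 27j + 4. Then (27j + 4)³ = 19683j³ + 8748j² + 1296j + 64 = 27(729j³ + 324j² + 48j + 2) + 10, so t³ ≡ 10 (mod 27).

(⟸) This fails: take t = 13. Then 13³ = 2197 ≡ 10 (mod 27), yet 13 ≡ 13 (mod 27), not 4.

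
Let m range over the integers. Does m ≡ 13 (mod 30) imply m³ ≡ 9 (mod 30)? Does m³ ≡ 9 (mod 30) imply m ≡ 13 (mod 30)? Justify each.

Neither implication holds.

(→) This fails: take m = 13. Then 13 ≡ 13 (mod 30), but 13³ = 2197 ≡ 7 (mod 30), not 9.

(←) This fails: take m = 9. Then 9³ = 729 ≡ 9 (mod 30), yet 9 ≡ 9 (mod 30), not 13.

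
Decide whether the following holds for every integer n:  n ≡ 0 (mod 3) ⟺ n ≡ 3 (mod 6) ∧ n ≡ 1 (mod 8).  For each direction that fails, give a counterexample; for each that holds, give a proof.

The forward direction fails; the converse holds.

(⇒) This fails: n = 0 gives 0 ≡ 0 (mod 3) but 0 ≡ 0 (mod 6), so the conjunction on the right does not hold.

(⇐) Conversely, if n ≡ 3 (mod 6) and n ≡ 1 (mod 8), then by the Chinese remainder theorem n ≡ 9 (mod 24). Since 9 ≡ 0 (mod 3) and 3 ∣ 24, we get n ≡ 0 (mod 3).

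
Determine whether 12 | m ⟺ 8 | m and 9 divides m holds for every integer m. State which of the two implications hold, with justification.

(→) This fails: take m = 12. Certainly 12 ∣ 12, but 8 ∤ 12.

(←) Suppose 8 ∣ m and 9 ∣ m. Any common multiple of 8 and 9 is a multiple of their lcm; here gcd(8, 9) = 1, so lcm(8, 9) = 8·9 = 72, so 72 ∣ m. Since 12 ∣ 72, it follows that 12 ∣ m.

Only the converse holds.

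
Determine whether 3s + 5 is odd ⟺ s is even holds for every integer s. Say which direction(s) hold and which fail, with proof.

(←) Suppose s is even; write s = 2j. Then 3s + 5 = 3·(2j) + 5 = 2·3j + 5, which is odd.

(→) Suppose 3s + 5 is odd. Since 3 is odd, 3s and s have the same parity, so 3s + 5 ≡ s + 5 (mod 2). As 5 is odd, 3s + 5 is odd exactly when s is even. Thus s is even.

The biconditional holds.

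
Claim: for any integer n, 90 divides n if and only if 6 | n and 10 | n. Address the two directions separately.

(⇒) holds; (⇐) fails.

(⟹) If 90 ∣ n, write n = 90q. Since 90 = 15·6, n = 6·(15q), so 6 ∣ n; and since 90 = 9·10, n = 10·(9q), so 10 ∣ n.

(⟸) This fails: take n = 30. Both 6 ∣ 30 and 10 ∣ 30, yet 30 is not a multiple of 90 (since 30 = 0·90 + 30), so 90 ∤ 30.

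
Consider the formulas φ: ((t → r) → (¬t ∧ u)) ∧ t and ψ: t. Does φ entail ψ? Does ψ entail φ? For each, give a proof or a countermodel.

Only the forward implication holds.

(⟹) Assume the antecedent. If u is true, the antecedent forces (u = T, r = F, t = T), and t holds there. If u is false, the antecedent forces (u = F, r = F, t = T), and t holds there. Either way t holds.

(⟸) This fails. Under u = F, r = T, t = T, the left side is false but the right side is true.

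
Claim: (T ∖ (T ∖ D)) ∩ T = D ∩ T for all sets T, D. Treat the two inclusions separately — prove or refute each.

Forward inclusion. Let x ∈ (T ∖ (T ∖ D)) ∩ T. Then x ∈ T ∩ D, from which x ∈ D ∩ T.

Reverse inclusion. Let x ∈ D ∩ T. Then x ∈ T ∩ D, from which x ∈ (T ∖ (T ∖ D)) ∩ T.

Both inclusions hold; the sets are equal.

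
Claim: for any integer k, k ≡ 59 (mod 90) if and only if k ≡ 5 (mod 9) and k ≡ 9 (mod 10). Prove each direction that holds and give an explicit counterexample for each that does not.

Both directions hold.

(⇒) Suppose k ≡ 59 (mod 90); write k = 90j + 59. Since 9 ∣ 90, reducing mod 9 gives k ≡ 59 ≡ 5 (mod 9); since 10 ∣ 90, reducing mod 10 gives k ≡ 59 ≡ 9 (mod 10).

(⇐) Conversely, if k ≡ 5 (mod 9) and k ≡ 9 (mod 10), then by the Chinese remainder theorem k ≡ 59 (mod 90). This is exactly k ≡ 59 (mod 90).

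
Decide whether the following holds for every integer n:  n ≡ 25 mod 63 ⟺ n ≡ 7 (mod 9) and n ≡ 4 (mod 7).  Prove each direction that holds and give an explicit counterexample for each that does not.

Forward direction. Suppose n ≡ 25 (mod 63); write n = 63j + 25. Since 9 ∣ 63, reducing mod 9 gives n ≡ 25 ≡ 7 (mod 9); since 7 ∣ 63, reducing mod 7 gives n ≡ 25 ≡ 4 (mod 7).

Converse. If n ≡ 7 (mod 9) and n ≡ 4 (mod 7), then by the Chinese remainder theorem n ≡ 25 (mod 63). This is exactly n ≡ 25 (mod 63).

Both implications hold.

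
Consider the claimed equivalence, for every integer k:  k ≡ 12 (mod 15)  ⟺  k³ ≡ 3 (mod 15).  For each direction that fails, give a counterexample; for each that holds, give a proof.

The biconditional holds.

(⟹) Suppose k ≡ 12 (mod 15). Write k = 15j + 12. Then (15j + 12)³ = 3375j³ + 8100j² + 6480j + 1728 = 15(225j³ + 540j² + 432j + 115) + 3, so k³ ≡ 3 (mod 15).

(⟸) Conversely, suppose k³ ≡ 3 (mod 15). The only residue r in {0, …, 14} with r³ ≡ 3 (mod 15) is r = 12, so k ≡ 12 (mod 15).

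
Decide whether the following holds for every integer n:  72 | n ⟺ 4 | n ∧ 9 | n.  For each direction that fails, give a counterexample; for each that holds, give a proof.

(⇐) This fails: take n = 36. Both 4 ∣ 36 and 9 ∣ 36, yet 36 is not a multiple of 72 (since 36 = 0·72 + 36), so 72 ∤ 36.

(⇒) If 72 ∣ n, write n = 72q. Since 72 = 18·4, n = 4·(18q), so 4 ∣ n; and since 72 = 8·9, n = 9·(8q), so 9 ∣ n.

Only the forward direction holds.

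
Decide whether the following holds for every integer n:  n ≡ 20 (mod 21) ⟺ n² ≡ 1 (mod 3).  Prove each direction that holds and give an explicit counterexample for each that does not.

(⇒) holds; (⇐) fails.

(→) Suppose n ≡ 20 (mod 21). Then n² ≡ 20² = 400 (mod 21), and since 3 ∣ 21, also n² ≡ 1 (mod 3).

(←) This fails: take n = 1. Then 1² = 1 ≡ 1 (mod 3), yet 1 ≡ 1 (mod 21), not 20.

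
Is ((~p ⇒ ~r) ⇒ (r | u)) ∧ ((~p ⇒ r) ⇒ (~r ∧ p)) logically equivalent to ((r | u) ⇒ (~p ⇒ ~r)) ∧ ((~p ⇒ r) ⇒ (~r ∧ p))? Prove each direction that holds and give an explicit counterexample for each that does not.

Only the forward direction holds.

(→) Assume the antecedent. If r is true, the antecedent cannot hold. If r is false, the consequent reduces to true regardless of the other variables. Either way the consequent holds.

(←) This fails. Under r = F, p = F, u = F, the left side is false but the right side is true.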